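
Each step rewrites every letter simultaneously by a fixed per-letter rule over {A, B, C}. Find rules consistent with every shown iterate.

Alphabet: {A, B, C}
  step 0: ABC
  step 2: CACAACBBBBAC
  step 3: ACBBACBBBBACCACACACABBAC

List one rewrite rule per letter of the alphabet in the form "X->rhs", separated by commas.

A->BB, B->CA, C->AC

  step 2 ⇒ step 3: CACAACBBBBAC ⇒ AC·BB·AC·BB·BB·AC·CA·CA·CA·CA·BB·AC
    A ↦ BB
    B ↦ CA
    C ↦ AC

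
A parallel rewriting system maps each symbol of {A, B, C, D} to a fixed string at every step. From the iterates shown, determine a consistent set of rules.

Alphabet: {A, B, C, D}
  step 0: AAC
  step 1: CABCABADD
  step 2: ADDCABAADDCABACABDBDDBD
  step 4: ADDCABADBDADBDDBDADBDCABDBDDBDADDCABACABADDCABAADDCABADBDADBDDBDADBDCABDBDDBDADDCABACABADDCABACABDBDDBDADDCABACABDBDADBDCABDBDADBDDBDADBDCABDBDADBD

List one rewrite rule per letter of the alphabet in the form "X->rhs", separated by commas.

  step 1 ⇒ step 2: CABCABADD ⇒ ADD·CAB·A·ADD·CAB·A·CAB·DBD·DBD
    A ↦ CAB
    B ↦ A
    C ↦ ADD
    D ↦ DBD

A->CAB, B->A, C->ADD, D->DBD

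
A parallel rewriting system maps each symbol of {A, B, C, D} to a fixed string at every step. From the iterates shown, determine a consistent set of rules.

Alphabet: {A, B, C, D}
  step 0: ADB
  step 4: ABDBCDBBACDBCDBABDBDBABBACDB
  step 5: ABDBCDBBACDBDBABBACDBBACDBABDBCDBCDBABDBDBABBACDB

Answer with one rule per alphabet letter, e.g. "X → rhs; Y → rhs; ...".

  step 4 ⇒ step 5: ABDBCDBBACDBCDBABDBDBABBACDB ⇒ AB·DB·C·DB·BA·C·DB·DB·AB·BA·C·DB·BA·C·DB·AB·DB·C·DB·C·DB·AB·DB·DB·AB·BA·C·DB
    A ↦ AB
    B ↦ DB
    C ↦ BA
    D ↦ C

A->AB, B->DB, C->BA, D->C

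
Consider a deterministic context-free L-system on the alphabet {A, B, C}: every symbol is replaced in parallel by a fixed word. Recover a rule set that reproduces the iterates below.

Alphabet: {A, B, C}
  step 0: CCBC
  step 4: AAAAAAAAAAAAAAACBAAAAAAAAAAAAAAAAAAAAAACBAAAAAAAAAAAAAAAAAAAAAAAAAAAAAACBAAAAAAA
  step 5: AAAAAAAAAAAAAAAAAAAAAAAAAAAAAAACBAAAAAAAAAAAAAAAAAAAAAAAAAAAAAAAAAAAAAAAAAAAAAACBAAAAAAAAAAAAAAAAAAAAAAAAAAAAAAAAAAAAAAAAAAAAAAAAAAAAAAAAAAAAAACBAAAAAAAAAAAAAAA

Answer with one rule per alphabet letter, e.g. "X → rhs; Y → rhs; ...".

  step 4 ⇒ step 5: AAAAAAAAAAAAAAACBAAAAAAAAAAAAAAAAAAAAAACBAAAAAAAAAAAAAAAAAAAAAAAAAAAAAACBAAAAAAA ⇒ AA·AA·AA·AA·AA·AA·AA·AA·AA·AA·AA·AA·AA·AA·AA·ACB·A·AA·AA·AA·AA·AA·AA·AA·AA·AA·AA·AA·AA·AA·AA·AA·AA·AA·AA·AA·AA·AA·AA·ACB·A·AA·AA·AA·AA·AA·AA·AA·AA·AA·AA·AA·AA·AA·AA·AA·AA·AA·AA·AA·AA·AA·AA·AA·AA·AA·AA·AA·AA·AA·AA·ACB·A·AA·AA·AA·AA·AA·AA·AA
    A ↦ AA
    B ↦ A
    C ↦ ACB

A->AA, B->A, C->ACB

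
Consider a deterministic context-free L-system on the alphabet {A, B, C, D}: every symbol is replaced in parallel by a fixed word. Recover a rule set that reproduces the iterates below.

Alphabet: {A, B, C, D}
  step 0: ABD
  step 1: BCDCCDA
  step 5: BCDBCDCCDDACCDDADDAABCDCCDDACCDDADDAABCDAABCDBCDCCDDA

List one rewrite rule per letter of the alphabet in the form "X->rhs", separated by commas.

  step 0 ⇒ step 1: ABD ⇒ BCD·CCD·A
    A ↦ BCD
    B ↦ CCD
    D ↦ A
    C ↦ D  (constrained at step 1)

A->BCD, B->CCD, C->D, D->A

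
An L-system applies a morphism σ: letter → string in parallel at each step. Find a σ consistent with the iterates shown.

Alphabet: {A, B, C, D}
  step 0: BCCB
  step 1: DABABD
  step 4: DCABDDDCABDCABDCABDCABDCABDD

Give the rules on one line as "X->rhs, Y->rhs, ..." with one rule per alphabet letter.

  step 0 ⇒ step 1: BCCB ⇒ D·AB·AB·D
    B ↦ D
    C ↦ AB
    A ↦ D  (constrained at step 1)
    D ↦ DC  (constrained at step 1)

A->D, B->D, C->AB, D->DC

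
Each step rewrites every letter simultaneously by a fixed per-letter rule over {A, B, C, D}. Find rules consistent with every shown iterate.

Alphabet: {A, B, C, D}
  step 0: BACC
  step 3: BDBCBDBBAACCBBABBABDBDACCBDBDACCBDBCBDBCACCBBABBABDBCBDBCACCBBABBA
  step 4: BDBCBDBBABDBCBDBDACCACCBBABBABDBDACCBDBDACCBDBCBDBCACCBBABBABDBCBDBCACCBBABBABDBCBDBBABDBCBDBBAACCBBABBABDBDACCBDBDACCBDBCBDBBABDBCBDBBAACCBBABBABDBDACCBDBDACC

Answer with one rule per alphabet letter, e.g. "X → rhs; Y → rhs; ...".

A->ACC, B->BD, C->BBA, D->BC

  step 3 ⇒ step 4: BDBCBDBBAACCBBABBABDBDACCBDBDACCBDBCBDBCACCBBABBABDBCBDBCACCBBABBA ⇒ BD·BC·BD·BBA·BD·BC·BD·BD·ACC·ACC·BBA·BBA·BD·BD·ACC·BD·BD·ACC·BD·BC·BD·BC·ACC·BBA·BBA·BD·BC·BD·BC·ACC·BBA·BBA·BD·BC·BD·BBA·BD·BC·BD·BBA·ACC·BBA·BBA·BD·BD·ACC·BD·BD·ACC·BD·BC·BD·BBA·BD·BC·BD·BBA·ACC·BBA·BBA·BD·BD·ACC·BD·BD·ACC
    A ↦ ACC
    B ↦ BD
    C ↦ BBA
    D ↦ BC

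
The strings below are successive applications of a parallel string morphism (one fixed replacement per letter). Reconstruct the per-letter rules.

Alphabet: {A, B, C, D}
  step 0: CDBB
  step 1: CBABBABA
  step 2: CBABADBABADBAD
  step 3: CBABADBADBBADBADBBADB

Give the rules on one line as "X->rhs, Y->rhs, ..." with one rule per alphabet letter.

A->D, B->BA, C->CBA, D->B

  step 2 ⇒ step 3: CBABADBABADBAD ⇒ CBA·BA·D·BA·D·B·BA·D·BA·D·B·BA·D·B
    A ↦ D
    B ↦ BA
    C ↦ CBA
    D ↦ B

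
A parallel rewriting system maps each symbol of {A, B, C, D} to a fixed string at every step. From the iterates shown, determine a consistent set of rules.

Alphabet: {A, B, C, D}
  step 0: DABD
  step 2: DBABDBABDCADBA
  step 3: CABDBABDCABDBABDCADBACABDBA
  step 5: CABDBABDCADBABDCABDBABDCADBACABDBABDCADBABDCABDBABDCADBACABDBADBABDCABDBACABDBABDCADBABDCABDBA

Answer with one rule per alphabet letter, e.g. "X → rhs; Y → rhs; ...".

  step 2 ⇒ step 3: DBABDBABDCADBA ⇒ CA·BD·BA·BD·CA·BD·BA·BD·CA·D·BA·CA·BD·BA
    A ↦ BA
    B ↦ BD
    C ↦ D
    D ↦ CA

A->BA, B->BD, C->D, D->CA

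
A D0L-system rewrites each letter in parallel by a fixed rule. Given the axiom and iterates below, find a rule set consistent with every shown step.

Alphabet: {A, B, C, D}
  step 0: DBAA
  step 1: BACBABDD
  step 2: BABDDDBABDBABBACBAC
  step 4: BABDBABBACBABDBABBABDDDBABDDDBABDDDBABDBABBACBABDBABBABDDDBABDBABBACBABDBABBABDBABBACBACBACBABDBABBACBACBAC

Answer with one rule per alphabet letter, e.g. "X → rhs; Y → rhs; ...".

A->D, B->BAB, C->DD, D->BAC

  step 1 ⇒ step 2: BACBABDD ⇒ BAB·D·DD·BAB·D·BAB·BAC·BAC
    A ↦ D
    B ↦ BAB
    C ↦ DD
    D ↦ BAC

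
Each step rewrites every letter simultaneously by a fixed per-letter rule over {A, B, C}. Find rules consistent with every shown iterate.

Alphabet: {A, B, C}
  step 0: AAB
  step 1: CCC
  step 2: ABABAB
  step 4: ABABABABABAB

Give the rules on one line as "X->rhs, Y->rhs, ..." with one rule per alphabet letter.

A->C, B->C, C->AB

  step 1 ⇒ step 2: CCC ⇒ AB·AB·AB
    C ↦ AB
  step 0 ⇒ step 1: AAB ⇒ C·C·C
    A ↦ C
  step 0 ⇒ step 1: AAB ⇒ C·C·C
    B ↦ C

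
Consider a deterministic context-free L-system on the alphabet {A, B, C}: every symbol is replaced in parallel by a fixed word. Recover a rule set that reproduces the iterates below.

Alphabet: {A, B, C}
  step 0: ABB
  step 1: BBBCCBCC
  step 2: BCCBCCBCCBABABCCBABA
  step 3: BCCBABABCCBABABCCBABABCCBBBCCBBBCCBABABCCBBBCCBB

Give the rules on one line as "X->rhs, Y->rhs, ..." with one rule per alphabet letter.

A->BB, B->BCC, C->BA

  step 2 ⇒ step 3: BCCBCCBCCBABABCCBABA ⇒ BCC·BA·BA·BCC·BA·BA·BCC·BA·BA·BCC·BB·BCC·BB·BCC·BA·BA·BCC·BB·BCC·BB
    A ↦ BB
    B ↦ BCC
    C ↦ BA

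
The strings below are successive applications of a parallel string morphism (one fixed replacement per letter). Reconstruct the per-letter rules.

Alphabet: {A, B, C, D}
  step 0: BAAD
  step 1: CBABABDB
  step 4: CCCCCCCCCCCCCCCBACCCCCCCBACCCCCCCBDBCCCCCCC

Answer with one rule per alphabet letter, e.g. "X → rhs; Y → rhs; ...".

A->BA, B->C, C->CC, D->BDB

  step 0 ⇒ step 1: BAAD ⇒ C·BA·BA·BDB
    A ↦ BA
    B ↦ C
    D ↦ BDB
    C ↦ CC  (constrained at step 1)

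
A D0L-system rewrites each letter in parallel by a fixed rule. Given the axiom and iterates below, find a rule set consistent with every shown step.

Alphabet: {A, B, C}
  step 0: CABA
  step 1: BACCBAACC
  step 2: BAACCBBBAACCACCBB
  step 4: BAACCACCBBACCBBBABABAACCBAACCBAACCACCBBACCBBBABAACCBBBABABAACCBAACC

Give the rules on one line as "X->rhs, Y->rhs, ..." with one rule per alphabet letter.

A->ACC, B->BA, C->B

  step 1 ⇒ step 2: BACCBAACC ⇒ BA·ACC·B·B·BA·ACC·ACC·B·B
    A ↦ ACC
    B ↦ BA
    C ↦ B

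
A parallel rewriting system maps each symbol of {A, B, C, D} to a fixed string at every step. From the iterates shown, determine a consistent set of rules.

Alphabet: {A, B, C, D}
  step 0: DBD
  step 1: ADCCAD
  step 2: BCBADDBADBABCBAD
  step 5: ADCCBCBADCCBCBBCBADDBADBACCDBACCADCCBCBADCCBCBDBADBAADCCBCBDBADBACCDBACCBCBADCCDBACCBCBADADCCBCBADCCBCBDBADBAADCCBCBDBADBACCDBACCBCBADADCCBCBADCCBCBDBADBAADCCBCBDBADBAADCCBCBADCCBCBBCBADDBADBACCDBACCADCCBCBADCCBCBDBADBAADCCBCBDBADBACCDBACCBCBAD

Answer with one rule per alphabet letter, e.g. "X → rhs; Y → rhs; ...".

A->BCB, B->CC, C->DBA, D->AD

  step 1 ⇒ step 2: ADCCAD ⇒ BCB·AD·DBA·DBA·BCB·AD
    A ↦ BCB
    C ↦ DBA
    D ↦ AD
  step 0 ⇒ step 1: DBD ⇒ AD·CC·AD
    B ↦ CC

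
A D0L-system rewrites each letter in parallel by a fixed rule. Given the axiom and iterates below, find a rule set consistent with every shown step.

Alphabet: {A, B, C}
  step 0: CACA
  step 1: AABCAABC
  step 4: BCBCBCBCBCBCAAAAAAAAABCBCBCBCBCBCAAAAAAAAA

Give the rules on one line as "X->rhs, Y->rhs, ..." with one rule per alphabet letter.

A->BC, B->A, C->AA

  step 0 ⇒ step 1: CACA ⇒ AA·BC·AA·BC
    A ↦ BC
    C ↦ AA
    B ↦ A  (constrained at step 1)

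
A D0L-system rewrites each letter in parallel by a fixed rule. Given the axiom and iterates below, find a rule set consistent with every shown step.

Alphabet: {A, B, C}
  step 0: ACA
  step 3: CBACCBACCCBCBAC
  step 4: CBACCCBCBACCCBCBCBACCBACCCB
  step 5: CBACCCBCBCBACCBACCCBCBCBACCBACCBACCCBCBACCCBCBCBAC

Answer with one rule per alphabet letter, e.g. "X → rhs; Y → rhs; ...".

  step 4 ⇒ step 5: CBACCCBCBACCCBCBCBACCBACCCB ⇒ CB·AC·C·CB·CB·CB·AC·CB·AC·C·CB·CB·CB·AC·CB·AC·CB·AC·C·CB·CB·AC·C·CB·CB·CB·AC
    A ↦ C
    B ↦ AC
    C ↦ CB

A->C, B->AC, C->CB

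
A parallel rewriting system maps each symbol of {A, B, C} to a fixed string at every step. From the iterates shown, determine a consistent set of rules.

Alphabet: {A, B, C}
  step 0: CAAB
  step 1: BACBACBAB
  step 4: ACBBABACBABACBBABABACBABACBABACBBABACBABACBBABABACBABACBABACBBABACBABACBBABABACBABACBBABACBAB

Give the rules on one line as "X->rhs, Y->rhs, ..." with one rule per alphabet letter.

  step 0 ⇒ step 1: CAAB ⇒ B·ACB·ACB·AB
    A ↦ ACB
    B ↦ AB
    C ↦ B

A->ACB, B->AB, C->B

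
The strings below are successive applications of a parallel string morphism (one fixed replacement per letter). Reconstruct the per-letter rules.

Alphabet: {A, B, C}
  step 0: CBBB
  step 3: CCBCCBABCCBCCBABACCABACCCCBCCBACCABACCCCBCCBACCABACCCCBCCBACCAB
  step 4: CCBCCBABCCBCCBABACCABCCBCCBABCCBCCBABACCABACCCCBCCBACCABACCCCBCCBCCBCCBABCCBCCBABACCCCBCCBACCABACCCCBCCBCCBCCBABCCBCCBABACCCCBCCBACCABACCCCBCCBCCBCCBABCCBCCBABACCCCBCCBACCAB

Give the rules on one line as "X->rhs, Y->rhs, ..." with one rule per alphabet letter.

A->ACC, B->AB, C->CCB

  step 3 ⇒ step 4: CCBCCBABCCBCCBABACCABACCCCBCCBACCABACCCCBCCBACCABACCCCBCCBACCAB ⇒ CCB·CCB·AB·CCB·CCB·AB·ACC·AB·CCB·CCB·AB·CCB·CCB·AB·ACC·AB·ACC·CCB·CCB·ACC·AB·ACC·CCB·CCB·CCB·CCB·AB·CCB·CCB·AB·ACC·CCB·CCB·ACC·AB·ACC·CCB·CCB·CCB·CCB·AB·CCB·CCB·AB·ACC·CCB·CCB·ACC·AB·ACC·CCB·CCB·CCB·CCB·AB·CCB·CCB·AB·ACC·CCB·CCB·ACC·AB
    A ↦ ACC
    B ↦ AB
    C ↦ CCB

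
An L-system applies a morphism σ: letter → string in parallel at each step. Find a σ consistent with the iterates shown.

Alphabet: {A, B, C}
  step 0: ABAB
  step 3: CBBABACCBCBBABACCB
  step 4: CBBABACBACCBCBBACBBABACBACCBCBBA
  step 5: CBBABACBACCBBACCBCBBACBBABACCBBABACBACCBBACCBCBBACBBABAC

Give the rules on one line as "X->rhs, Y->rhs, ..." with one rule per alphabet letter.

  step 4 ⇒ step 5: CBBABACBACCBCBBACBBABACBACCBCBBA ⇒ CB·BA·BA·C·BA·C·CB·BA·C·CB·CB·BA·CB·BA·BA·C·CB·BA·BA·C·BA·C·CB·BA·C·CB·CB·BA·CB·BA·BA·C
    A ↦ C
    B ↦ BA
    C ↦ CB

A->C, B->BA, C->CB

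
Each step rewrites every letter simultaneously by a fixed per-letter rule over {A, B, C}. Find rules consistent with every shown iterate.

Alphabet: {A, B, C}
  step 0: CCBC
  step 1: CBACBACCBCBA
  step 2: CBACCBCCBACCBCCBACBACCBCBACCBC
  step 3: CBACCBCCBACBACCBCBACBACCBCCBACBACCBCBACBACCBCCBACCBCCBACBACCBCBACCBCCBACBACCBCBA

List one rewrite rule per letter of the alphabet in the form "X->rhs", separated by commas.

  step 2 ⇒ step 3: CBACCBCCBACCBCCBACBACCBCBACCBC ⇒ CBA·CCB·C·CBA·CBA·CCB·CBA·CBA·CCB·C·CBA·CBA·CCB·CBA·CBA·CCB·C·CBA·CCB·C·CBA·CBA·CCB·CBA·CCB·C·CBA·CBA·CCB·CBA
    A ↦ C
    B ↦ CCB
    C ↦ CBA

A->C, B->CCB, C->CBA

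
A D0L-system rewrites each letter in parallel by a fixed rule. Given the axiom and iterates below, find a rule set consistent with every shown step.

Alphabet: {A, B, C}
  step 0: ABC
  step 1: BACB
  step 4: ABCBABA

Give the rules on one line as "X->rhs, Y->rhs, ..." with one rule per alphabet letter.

A->B, B->A, C->CB

  step 0 ⇒ step 1: ABC ⇒ B·A·CB
    A ↦ B
    B ↦ A
    C ↦ CB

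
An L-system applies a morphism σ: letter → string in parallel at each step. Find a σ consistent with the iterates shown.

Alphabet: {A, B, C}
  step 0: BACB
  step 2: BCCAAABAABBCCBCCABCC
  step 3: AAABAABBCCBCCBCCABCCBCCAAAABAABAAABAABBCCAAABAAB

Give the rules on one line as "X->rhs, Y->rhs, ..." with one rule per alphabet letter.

A->BCC, B->A, C->AAB

  step 2 ⇒ step 3: BCCAAABAABBCCBCCABCC ⇒ A·AAB·AAB·BCC·BCC·BCC·A·BCC·BCC·A·A·AAB·AAB·A·AAB·AAB·BCC·A·AAB·AAB
    A ↦ BCC
    B ↦ A
    C ↦ AAB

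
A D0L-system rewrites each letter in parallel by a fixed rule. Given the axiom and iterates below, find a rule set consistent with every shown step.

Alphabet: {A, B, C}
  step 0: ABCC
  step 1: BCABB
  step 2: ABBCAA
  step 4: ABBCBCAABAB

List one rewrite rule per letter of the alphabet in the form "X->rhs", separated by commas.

  step 1 ⇒ step 2: BCABB ⇒ A·B·BC·A·A
    A ↦ BC
    B ↦ A
    C ↦ B

A->BC, B->A, C->B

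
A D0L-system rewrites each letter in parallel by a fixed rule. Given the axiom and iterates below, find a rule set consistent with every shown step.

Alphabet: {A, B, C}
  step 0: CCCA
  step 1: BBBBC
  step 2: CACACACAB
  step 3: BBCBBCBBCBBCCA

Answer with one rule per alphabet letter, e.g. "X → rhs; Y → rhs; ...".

A->BC, B->CA, C->B

  step 2 ⇒ step 3: CACACACAB ⇒ B·BC·B·BC·B·BC·B·BC·CA
    A ↦ BC
    B ↦ CA
    C ↦ B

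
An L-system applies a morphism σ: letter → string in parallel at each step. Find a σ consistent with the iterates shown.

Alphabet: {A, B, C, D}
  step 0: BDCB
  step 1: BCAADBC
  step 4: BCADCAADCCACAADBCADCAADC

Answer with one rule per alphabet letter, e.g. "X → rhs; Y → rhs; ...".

A->C, B->BC, C->AD, D->A

  step 0 ⇒ step 1: BDCB ⇒ BC·A·AD·BC
    B ↦ BC
    C ↦ AD
    D ↦ A
    A ↦ C  (constrained at step 1)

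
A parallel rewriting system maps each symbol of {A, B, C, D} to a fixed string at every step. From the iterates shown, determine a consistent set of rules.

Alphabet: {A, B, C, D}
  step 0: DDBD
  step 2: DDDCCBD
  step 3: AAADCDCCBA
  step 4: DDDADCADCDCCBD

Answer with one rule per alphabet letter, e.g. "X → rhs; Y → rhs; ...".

A->D, B->CB, C->DC, D->A

  step 3 ⇒ step 4: AAADCDCCBA ⇒ D·D·D·A·DC·A·DC·DC·CB·D
    A ↦ D
    B ↦ CB
    C ↦ DC
    D ↦ A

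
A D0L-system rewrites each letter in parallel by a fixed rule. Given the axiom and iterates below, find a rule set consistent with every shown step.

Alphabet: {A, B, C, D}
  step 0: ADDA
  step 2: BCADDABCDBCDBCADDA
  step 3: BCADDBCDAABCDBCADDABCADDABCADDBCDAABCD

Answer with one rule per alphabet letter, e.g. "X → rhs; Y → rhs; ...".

  step 2 ⇒ step 3: BCADDABCDBCDBCADDA ⇒ BC·ADD·BCD·A·A·BCD·BC·ADD·A·BC·ADD·A·BC·ADD·BCD·A·A·BCD
    A ↦ BCD
    B ↦ BC
    C ↦ ADD
    D ↦ A

A->BCD, B->BC, C->ADD, D->A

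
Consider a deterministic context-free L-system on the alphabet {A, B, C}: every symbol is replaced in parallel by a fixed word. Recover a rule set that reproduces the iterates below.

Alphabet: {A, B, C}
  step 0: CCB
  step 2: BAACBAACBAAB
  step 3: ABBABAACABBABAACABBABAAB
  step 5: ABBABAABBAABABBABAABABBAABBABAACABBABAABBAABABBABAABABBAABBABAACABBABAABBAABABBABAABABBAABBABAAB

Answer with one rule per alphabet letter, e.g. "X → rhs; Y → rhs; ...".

A->BA, B->AB, C->AC

  step 2 ⇒ step 3: BAACBAACBAAB ⇒ AB·BA·BA·AC·AB·BA·BA·AC·AB·BA·BA·AB
    A ↦ BA
    B ↦ AB
    C ↦ AC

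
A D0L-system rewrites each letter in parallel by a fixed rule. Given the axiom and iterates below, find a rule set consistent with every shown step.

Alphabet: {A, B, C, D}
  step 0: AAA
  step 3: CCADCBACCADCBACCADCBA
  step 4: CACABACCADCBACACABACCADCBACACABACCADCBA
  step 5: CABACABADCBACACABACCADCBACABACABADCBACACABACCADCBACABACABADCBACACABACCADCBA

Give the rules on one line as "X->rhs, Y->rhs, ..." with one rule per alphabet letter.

A->BA, B->DC, C->CA, D->C

  step 4 ⇒ step 5: CACABACCADCBACACABACCADCBACACABACCADCBA ⇒ CA·BA·CA·BA·DC·BA·CA·CA·BA·C·CA·DC·BA·CA·BA·CA·BA·DC·BA·CA·CA·BA·C·CA·DC·BA·CA·BA·CA·BA·DC·BA·CA·CA·BA·C·CA·DC·BA
    A ↦ BA
    B ↦ DC
    C ↦ CA
    D ↦ C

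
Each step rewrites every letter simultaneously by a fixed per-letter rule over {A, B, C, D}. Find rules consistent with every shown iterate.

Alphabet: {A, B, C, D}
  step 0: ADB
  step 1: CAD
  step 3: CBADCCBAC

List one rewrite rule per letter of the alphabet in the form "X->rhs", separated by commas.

A->C, B->D, C->CBA, D->A

  step 0 ⇒ step 1: ADB ⇒ C·A·D
    A ↦ C
    B ↦ D
    D ↦ A
    C ↦ CBA  (constrained at step 1)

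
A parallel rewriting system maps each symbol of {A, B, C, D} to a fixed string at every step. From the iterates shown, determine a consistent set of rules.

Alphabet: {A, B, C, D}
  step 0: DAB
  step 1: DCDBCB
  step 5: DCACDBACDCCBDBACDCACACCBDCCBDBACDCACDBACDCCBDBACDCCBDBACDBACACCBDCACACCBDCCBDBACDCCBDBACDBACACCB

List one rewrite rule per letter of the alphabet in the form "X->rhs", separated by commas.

A->DB, B->CB, C->AC, D->DC

  step 0 ⇒ step 1: DAB ⇒ DC·DB·CB
    A ↦ DB
    B ↦ CB
    D ↦ DC
    C ↦ AC  (constrained at step 1)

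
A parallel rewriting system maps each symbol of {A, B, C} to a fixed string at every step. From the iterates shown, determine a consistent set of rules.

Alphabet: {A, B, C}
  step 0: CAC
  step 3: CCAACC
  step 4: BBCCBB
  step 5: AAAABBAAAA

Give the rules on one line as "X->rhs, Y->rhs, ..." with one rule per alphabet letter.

A->C, B->AA, C->B

  step 4 ⇒ step 5: BBCCBB ⇒ AA·AA·B·B·AA·AA
    B ↦ AA
    C ↦ B
  step 3 ⇒ step 4: CCAACC ⇒ B·B·C·C·B·B
    A ↦ C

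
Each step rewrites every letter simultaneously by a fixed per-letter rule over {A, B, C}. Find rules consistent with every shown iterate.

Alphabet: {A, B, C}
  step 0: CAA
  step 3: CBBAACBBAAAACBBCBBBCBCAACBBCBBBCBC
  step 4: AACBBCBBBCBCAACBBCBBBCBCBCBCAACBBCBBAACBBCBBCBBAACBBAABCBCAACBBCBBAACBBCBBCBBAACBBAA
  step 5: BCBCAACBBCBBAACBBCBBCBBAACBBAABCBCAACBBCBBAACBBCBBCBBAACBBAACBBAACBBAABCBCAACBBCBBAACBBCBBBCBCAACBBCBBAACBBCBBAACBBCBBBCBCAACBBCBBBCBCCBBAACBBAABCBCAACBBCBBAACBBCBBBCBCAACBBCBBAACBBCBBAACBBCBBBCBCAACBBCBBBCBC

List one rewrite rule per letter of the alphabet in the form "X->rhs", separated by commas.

A->BC, B->CBB, C->AA

  step 4 ⇒ step 5: AACBBCBBBCBCAACBBCBBBCBCBCBCAACBBCBBAACBBCBBCBBAACBBAABCBCAACBBCBBAACBBCBBCBBAACBBAA ⇒ BC·BC·AA·CBB·CBB·AA·CBB·CBB·CBB·AA·CBB·AA·BC·BC·AA·CBB·CBB·AA·CBB·CBB·CBB·AA·CBB·AA·CBB·AA·CBB·AA·BC·BC·AA·CBB·CBB·AA·CBB·CBB·BC·BC·AA·CBB·CBB·AA·CBB·CBB·AA·CBB·CBB·BC·BC·AA·CBB·CBB·BC·BC·CBB·AA·CBB·AA·BC·BC·AA·CBB·CBB·AA·CBB·CBB·BC·BC·AA·CBB·CBB·AA·CBB·CBB·AA·CBB·CBB·BC·BC·AA·CBB·CBB·BC·BC
    A ↦ BC
    B ↦ CBB
    C ↦ AA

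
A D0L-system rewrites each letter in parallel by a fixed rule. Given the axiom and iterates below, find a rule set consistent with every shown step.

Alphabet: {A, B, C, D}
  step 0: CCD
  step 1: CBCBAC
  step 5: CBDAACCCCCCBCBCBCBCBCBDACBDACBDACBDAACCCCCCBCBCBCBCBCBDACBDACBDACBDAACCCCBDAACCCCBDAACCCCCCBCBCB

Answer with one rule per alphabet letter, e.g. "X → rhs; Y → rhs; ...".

  step 0 ⇒ step 1: CCD ⇒ CB·CB·AC
    C ↦ CB
    D ↦ AC
    A ↦ CC  (constrained at step 1)
    B ↦ DA  (constrained at step 1)

A->CC, B->DA, C->CB, D->AC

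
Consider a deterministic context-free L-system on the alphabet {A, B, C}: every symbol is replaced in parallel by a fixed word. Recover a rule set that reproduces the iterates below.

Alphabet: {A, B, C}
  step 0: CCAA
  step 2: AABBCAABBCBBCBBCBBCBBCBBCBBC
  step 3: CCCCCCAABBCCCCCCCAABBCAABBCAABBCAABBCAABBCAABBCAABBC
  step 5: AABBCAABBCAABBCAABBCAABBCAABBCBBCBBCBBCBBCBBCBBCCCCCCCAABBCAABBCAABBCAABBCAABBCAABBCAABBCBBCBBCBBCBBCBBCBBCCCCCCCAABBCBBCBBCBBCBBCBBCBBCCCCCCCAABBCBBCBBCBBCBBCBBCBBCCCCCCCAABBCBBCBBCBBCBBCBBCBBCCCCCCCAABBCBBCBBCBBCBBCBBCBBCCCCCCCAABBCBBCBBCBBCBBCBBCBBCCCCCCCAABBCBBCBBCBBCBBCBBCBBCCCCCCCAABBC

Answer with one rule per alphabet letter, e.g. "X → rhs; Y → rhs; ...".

A->CCC, B->A, C->BBC

  step 2 ⇒ step 3: AABBCAABBCBBCBBCBBCBBCBBCBBC ⇒ CCC·CCC·A·A·BBC·CCC·CCC·A·A·BBC·A·A·BBC·A·A·BBC·A·A·BBC·A·A·BBC·A·A·BBC·A·A·BBC
    A ↦ CCC
    B ↦ A
    C ↦ BBC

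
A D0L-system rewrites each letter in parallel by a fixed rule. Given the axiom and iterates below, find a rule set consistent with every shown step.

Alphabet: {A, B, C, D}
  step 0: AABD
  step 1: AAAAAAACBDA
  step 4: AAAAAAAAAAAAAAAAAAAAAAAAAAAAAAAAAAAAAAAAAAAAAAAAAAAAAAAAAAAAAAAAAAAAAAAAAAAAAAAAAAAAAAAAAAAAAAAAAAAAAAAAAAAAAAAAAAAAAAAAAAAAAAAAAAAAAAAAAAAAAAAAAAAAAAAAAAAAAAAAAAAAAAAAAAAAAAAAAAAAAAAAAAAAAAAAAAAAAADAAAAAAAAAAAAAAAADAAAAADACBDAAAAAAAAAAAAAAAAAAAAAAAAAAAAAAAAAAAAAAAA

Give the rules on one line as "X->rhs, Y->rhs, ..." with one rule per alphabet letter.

  step 0 ⇒ step 1: AABD ⇒ AAA·AAA·ACB·DA
    A ↦ AAA
    B ↦ ACB
    D ↦ DA
    C ↦ AD  (constrained at step 1)

A->AAA, B->ACB, C->AD, D->DA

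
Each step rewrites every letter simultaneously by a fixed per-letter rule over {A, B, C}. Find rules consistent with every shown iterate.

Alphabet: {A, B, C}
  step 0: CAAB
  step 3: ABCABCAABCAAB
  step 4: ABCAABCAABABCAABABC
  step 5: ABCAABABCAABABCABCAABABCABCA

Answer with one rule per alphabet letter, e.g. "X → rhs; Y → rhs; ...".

  step 4 ⇒ step 5: ABCAABCAABABCAABABC ⇒ AB·C·A·AB·AB·C·A·AB·AB·C·AB·C·A·AB·AB·C·AB·C·A
    A ↦ AB
    B ↦ C
    C ↦ A

A->AB, B->C, C->A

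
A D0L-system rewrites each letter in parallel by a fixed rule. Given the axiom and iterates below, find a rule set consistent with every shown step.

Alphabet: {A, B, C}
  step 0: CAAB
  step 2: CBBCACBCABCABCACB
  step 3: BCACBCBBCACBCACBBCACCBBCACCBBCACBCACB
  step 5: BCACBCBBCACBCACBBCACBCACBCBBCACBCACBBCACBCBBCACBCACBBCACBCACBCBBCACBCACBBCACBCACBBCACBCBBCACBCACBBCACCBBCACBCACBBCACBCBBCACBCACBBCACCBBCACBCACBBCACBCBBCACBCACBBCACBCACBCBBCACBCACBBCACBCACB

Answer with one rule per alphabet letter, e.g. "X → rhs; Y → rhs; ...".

  step 2 ⇒ step 3: CBBCACBCABCABCACB ⇒ BCA·CB·CB·BCA·C·BCA·CB·BCA·C·CB·BCA·C·CB·BCA·C·BCA·CB
    A ↦ C
    B ↦ CB
    C ↦ BCA

A->C, B->CB, C->BCA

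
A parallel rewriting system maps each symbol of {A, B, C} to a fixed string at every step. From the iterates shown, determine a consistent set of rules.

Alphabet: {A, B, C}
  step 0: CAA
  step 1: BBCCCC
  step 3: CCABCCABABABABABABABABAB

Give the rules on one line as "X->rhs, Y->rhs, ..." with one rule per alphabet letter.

  step 0 ⇒ step 1: CAA ⇒ BB·CC·CC
    A ↦ CC
    C ↦ BB
    B ↦ AB  (constrained at step 1)

A->CC, B->AB, C->BB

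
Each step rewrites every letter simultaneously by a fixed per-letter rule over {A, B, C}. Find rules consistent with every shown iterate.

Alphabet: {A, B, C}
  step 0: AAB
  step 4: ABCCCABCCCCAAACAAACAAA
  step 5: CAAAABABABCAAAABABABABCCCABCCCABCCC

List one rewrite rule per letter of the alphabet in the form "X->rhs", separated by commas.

A->C, B->AAA, C->AB

  step 4 ⇒ step 5: ABCCCABCCCCAAACAAACAAA ⇒ C·AAA·AB·AB·AB·C·AAA·AB·AB·AB·AB·C·C·C·AB·C·C·C·AB·C·C·C
    A ↦ C
    B ↦ AAA
    C ↦ AB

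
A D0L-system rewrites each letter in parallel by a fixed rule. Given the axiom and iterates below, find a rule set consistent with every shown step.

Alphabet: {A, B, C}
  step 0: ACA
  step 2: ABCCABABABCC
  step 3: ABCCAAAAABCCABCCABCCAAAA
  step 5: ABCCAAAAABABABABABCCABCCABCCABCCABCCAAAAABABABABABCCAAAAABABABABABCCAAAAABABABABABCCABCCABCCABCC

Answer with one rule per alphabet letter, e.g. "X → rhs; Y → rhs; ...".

A->AB, B->CC, C->AA

  step 2 ⇒ step 3: ABCCABABABCC ⇒ AB·CC·AA·AA·AB·CC·AB·CC·AB·CC·AA·AA
    A ↦ AB
    B ↦ CC
    C ↦ AA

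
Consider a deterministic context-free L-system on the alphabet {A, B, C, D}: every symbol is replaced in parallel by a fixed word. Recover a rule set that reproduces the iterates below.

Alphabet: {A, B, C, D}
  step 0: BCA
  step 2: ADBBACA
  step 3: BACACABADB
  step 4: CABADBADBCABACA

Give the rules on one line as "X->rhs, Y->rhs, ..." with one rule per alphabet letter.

A->B, B->CA, C->AD, D->A

  step 3 ⇒ step 4: BACACABADB ⇒ CA·B·AD·B·AD·B·CA·B·A·CA
    A ↦ B
    B ↦ CA
    C ↦ AD
    D ↦ A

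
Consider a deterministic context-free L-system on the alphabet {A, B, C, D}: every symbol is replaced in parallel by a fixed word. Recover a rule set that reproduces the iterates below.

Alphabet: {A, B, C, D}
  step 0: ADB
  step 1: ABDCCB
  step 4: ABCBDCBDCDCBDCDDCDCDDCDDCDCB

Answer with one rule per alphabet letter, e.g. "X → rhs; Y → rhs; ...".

  step 0 ⇒ step 1: ADB ⇒ AB·DC·CB
    A ↦ AB
    B ↦ CB
    D ↦ DC
    C ↦ D  (constrained at step 1)

A->AB, B->CB, C->D, D->DC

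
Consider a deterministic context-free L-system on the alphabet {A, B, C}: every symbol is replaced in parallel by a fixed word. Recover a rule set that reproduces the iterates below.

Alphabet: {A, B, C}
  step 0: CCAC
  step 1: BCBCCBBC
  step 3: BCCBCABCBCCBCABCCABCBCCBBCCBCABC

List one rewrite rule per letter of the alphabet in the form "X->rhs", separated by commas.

A->CB, B->CA, C->BC

  step 0 ⇒ step 1: CCAC ⇒ BC·BC·CB·BC
    A ↦ CB
    C ↦ BC
    B ↦ CA  (constrained at step 1)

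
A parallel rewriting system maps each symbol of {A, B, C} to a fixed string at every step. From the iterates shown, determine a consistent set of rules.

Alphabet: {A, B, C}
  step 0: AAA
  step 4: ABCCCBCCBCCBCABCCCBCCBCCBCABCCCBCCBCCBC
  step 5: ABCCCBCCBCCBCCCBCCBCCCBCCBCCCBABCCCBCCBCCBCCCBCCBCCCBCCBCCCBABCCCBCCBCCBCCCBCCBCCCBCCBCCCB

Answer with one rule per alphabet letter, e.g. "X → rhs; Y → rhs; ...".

  step 4 ⇒ step 5: ABCCCBCCBCCBCABCCCBCCBCCBCABCCCBCCBCCBC ⇒ AB·C·CCB·CCB·CCB·C·CCB·CCB·C·CCB·CCB·C·CCB·AB·C·CCB·CCB·CCB·C·CCB·CCB·C·CCB·CCB·C·CCB·AB·C·CCB·CCB·CCB·C·CCB·CCB·C·CCB·CCB·C·CCB
    A ↦ AB
    B ↦ C
    C ↦ CCB

A->AB, B->C, C->CCB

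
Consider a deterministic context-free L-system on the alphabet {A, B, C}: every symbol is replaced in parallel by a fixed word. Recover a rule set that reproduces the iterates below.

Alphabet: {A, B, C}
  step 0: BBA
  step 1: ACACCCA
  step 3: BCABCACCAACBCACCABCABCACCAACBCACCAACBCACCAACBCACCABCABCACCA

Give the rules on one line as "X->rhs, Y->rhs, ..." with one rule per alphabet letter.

  step 0 ⇒ step 1: BBA ⇒ AC·AC·CCA
    A ↦ CCA
    B ↦ AC
    C ↦ BCA  (constrained at step 1)

A->CCA, B->AC, C->BCA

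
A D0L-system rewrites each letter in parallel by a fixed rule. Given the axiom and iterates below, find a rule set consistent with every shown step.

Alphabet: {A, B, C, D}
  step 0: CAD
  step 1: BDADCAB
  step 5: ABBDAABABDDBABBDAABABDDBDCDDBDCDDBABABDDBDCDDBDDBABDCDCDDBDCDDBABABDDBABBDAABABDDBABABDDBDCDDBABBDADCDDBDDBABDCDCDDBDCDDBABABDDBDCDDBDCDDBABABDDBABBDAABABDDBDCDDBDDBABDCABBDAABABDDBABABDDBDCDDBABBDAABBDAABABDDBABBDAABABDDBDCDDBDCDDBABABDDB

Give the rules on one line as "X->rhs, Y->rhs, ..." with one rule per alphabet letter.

  step 0 ⇒ step 1: CAD ⇒ BDA·DC·AB
    A ↦ DC
    C ↦ BDA
    D ↦ AB
    B ↦ DDB  (constrained at step 1)

A->DC, B->DDB, C->BDA, D->AB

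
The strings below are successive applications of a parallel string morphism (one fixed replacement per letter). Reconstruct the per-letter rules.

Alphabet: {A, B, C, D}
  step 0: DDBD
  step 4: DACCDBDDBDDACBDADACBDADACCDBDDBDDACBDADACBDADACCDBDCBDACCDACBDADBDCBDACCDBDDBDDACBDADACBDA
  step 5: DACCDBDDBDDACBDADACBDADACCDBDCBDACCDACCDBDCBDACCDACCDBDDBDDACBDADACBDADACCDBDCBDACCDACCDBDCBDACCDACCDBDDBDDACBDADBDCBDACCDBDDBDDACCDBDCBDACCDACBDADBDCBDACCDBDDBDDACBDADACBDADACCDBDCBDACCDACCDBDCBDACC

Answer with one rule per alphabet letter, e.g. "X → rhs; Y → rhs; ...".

  step 4 ⇒ step 5: DACCDBDDBDDACBDADACBDADACCDBDDBDDACBDADACBDADACCDBDCBDACCDACBDADBDCBDACCDBDDBDDACBDADACBDA ⇒ DA·CC·DBD·DBD·DA·CB·DA·DA·CB·DA·DA·CC·DBD·CB·DA·CC·DA·CC·DBD·CB·DA·CC·DA·CC·DBD·DBD·DA·CB·DA·DA·CB·DA·DA·CC·DBD·CB·DA·CC·DA·CC·DBD·CB·DA·CC·DA·CC·DBD·DBD·DA·CB·DA·DBD·CB·DA·CC·DBD·DBD·DA·CC·DBD·CB·DA·CC·DA·CB·DA·DBD·CB·DA·CC·DBD·DBD·DA·CB·DA·DA·CB·DA·DA·CC·DBD·CB·DA·CC·DA·CC·DBD·CB·DA·CC
    A ↦ CC
    B ↦ CB
    C ↦ DBD
    D ↦ DA

A->CC, B->CB, C->DBD, D->DA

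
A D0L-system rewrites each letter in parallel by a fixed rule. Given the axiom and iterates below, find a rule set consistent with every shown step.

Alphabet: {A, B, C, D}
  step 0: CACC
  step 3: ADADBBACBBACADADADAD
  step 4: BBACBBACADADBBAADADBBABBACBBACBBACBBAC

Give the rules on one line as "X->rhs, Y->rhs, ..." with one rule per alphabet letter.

  step 3 ⇒ step 4: ADADBBACBBACADADADAD ⇒ BB·AC·BB·AC·AD·AD·BB·A·AD·AD·BB·A·BB·AC·BB·AC·BB·AC·BB·AC
    A ↦ BB
    B ↦ AD
    C ↦ A
    D ↦ AC

A->BB, B->AD, C->A, D->AC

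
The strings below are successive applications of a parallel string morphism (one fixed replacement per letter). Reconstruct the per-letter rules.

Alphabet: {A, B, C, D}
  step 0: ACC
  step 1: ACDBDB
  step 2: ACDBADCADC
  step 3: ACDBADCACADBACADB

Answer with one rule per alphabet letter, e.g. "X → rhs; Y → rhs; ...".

  step 2 ⇒ step 3: ACDBADCADC ⇒ AC·DB·A·DC·AC·A·DB·AC·A·DB
    A ↦ AC
    B ↦ DC
    C ↦ DB
    D ↦ A

A->AC, B->DC, C->DB, D->A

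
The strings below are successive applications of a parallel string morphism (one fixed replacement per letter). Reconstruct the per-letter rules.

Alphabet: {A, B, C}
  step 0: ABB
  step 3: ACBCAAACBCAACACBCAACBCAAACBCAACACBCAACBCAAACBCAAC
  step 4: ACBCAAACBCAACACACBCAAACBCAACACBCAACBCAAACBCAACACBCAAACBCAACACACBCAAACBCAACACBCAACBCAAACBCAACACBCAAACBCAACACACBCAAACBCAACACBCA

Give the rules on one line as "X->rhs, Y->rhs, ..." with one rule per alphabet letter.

  step 3 ⇒ step 4: ACBCAAACBCAACACBCAACBCAAACBCAACACBCAACBCAAACBCAAC ⇒ AC·BCA·AAC·BCA·AC·AC·AC·BCA·AAC·BCA·AC·AC·BCA·AC·BCA·AAC·BCA·AC·AC·BCA·AAC·BCA·AC·AC·AC·BCA·AAC·BCA·AC·AC·BCA·AC·BCA·AAC·BCA·AC·AC·BCA·AAC·BCA·AC·AC·AC·BCA·AAC·BCA·AC·AC·BCA
    A ↦ AC
    B ↦ AAC
    C ↦ BCA

A->AC, B->AAC, C->BCA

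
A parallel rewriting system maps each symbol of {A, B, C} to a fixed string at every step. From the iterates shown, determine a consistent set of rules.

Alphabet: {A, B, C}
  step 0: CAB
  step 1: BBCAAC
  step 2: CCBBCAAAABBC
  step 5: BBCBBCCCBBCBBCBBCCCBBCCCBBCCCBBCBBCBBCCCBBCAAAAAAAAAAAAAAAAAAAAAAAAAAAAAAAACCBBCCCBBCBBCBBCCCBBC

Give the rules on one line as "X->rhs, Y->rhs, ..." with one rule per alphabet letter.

  step 1 ⇒ step 2: BBCAAC ⇒ C·C·BBC·AA·AA·BBC
    A ↦ AA
    B ↦ C
    C ↦ BBC

A->AA, B->C, C->BBC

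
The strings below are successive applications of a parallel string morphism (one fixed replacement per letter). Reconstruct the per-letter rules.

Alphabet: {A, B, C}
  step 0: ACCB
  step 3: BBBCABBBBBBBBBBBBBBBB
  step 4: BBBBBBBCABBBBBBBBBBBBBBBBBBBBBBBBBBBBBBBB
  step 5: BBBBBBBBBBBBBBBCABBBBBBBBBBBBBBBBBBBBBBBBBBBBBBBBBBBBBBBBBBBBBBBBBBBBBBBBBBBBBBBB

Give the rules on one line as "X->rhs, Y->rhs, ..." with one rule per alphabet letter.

A->CA, B->BB, C->B

  step 4 ⇒ step 5: BBBBBBBCABBBBBBBBBBBBBBBBBBBBBBBBBBBBBBBB ⇒ BB·BB·BB·BB·BB·BB·BB·B·CA·BB·BB·BB·BB·BB·BB·BB·BB·BB·BB·BB·BB·BB·BB·BB·BB·BB·BB·BB·BB·BB·BB·BB·BB·BB·BB·BB·BB·BB·BB·BB·BB
    A ↦ CA
    B ↦ BB
    C ↦ B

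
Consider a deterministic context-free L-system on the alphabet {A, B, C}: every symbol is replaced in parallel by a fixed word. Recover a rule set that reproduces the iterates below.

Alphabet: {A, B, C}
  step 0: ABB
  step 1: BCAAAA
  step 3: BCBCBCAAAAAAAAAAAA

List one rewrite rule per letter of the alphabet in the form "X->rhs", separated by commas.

  step 0 ⇒ step 1: ABB ⇒ BC·AA·AA
    A ↦ BC
    B ↦ AA
    C ↦ A  (constrained at step 1)

A->BC, B->AA, C->A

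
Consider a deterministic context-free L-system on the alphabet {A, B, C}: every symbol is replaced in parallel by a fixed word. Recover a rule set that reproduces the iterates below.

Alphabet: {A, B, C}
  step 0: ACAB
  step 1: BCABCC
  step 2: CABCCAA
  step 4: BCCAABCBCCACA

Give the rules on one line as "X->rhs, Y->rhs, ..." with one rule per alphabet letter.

A->BC, B->C, C->A

  step 1 ⇒ step 2: BCABCC ⇒ C·A·BC·C·A·A
    A ↦ BC
    B ↦ C
    C ↦ A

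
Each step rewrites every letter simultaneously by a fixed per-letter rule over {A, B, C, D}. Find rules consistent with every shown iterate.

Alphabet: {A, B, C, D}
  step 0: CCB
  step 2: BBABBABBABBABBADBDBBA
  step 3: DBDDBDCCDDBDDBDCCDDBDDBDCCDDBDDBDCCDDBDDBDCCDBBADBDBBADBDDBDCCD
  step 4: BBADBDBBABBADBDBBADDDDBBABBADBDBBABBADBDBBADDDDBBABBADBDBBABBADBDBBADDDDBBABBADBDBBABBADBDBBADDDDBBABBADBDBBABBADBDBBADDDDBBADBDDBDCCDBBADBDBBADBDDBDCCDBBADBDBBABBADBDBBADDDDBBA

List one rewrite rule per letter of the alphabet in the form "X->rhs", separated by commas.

  step 3 ⇒ step 4: DBDDBDCCDDBDDBDCCDDBDDBDCCDDBDDBDCCDDBDDBDCCDBBADBDBBADBDDBDCCD ⇒ BBA·DBD·BBA·BBA·DBD·BBA·DD·DD·BBA·BBA·DBD·BBA·BBA·DBD·BBA·DD·DD·BBA·BBA·DBD·BBA·BBA·DBD·BBA·DD·DD·BBA·BBA·DBD·BBA·BBA·DBD·BBA·DD·DD·BBA·BBA·DBD·BBA·BBA·DBD·BBA·DD·DD·BBA·DBD·DBD·CCD·BBA·DBD·BBA·DBD·DBD·CCD·BBA·DBD·BBA·BBA·DBD·BBA·DD·DD·BBA
    A ↦ CCD
    B ↦ DBD
    C ↦ DD
    D ↦ BBA

A->CCD, B->DBD, C->DD, D->BBA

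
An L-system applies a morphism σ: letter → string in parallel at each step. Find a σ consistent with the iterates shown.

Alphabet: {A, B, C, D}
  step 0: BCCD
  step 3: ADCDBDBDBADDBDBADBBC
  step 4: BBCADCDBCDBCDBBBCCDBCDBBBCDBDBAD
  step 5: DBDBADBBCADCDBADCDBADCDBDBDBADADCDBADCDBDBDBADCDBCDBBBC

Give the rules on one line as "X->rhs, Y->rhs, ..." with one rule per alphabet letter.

  step 4 ⇒ step 5: BBCADCDBCDBCDBBBCCDBCDBBBCDBDBAD ⇒ DB·DB·AD·BB·C·AD·C·DB·AD·C·DB·AD·C·DB·DB·DB·AD·AD·C·DB·AD·C·DB·DB·DB·AD·C·DB·C·DB·BB·C
    A ↦ BB
    B ↦ DB
    C ↦ AD
    D ↦ C

A->BB, B->DB, C->AD, D->C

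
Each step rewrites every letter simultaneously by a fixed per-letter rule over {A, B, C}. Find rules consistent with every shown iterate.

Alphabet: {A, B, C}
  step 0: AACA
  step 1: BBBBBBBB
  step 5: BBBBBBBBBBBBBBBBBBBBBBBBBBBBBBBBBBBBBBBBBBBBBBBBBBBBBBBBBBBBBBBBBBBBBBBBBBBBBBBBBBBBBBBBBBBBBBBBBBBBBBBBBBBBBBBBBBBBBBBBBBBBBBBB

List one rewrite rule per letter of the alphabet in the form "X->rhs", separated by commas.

A->BB, B->CA, C->BB

  step 0 ⇒ step 1: AACA ⇒ BB·BB·BB·BB
    A ↦ BB
    C ↦ BB
    B ↦ CA  (constrained at step 1)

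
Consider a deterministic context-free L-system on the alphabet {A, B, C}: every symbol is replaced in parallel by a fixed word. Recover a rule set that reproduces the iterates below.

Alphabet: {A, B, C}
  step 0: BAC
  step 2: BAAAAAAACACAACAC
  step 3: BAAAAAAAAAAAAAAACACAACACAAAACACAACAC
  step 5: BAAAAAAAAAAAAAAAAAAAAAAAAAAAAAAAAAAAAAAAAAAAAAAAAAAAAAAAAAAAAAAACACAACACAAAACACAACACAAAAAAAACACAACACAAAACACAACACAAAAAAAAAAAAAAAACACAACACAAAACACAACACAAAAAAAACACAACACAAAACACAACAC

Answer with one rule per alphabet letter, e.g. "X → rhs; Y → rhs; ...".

A->AA, B->BA, C->CAC

  step 2 ⇒ step 3: BAAAAAAACACAACAC ⇒ BA·AA·AA·AA·AA·AA·AA·AA·CAC·AA·CAC·AA·AA·CAC·AA·CAC
    A ↦ AA
    B ↦ BA
    C ↦ CAC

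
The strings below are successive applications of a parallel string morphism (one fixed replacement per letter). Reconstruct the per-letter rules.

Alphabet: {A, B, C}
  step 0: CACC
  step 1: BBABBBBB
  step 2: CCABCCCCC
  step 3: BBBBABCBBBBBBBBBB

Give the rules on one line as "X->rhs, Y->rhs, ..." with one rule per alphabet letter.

A->AB, B->C, C->BB

  step 2 ⇒ step 3: CCABCCCCC ⇒ BB·BB·AB·C·BB·BB·BB·BB·BB
    A ↦ AB
    B ↦ C
    C ↦ BB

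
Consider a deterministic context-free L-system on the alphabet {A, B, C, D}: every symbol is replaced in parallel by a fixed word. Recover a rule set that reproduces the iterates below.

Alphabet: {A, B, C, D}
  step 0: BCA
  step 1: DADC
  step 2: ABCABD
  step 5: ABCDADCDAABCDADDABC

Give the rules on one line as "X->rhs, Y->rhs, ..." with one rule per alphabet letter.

  step 1 ⇒ step 2: DADC ⇒ AB·C·AB·D
    A ↦ C
    C ↦ D
    D ↦ AB
  step 0 ⇒ step 1: BCA ⇒ DA·D·C
    B ↦ DA

A->C, B->DA, C->D, D->AB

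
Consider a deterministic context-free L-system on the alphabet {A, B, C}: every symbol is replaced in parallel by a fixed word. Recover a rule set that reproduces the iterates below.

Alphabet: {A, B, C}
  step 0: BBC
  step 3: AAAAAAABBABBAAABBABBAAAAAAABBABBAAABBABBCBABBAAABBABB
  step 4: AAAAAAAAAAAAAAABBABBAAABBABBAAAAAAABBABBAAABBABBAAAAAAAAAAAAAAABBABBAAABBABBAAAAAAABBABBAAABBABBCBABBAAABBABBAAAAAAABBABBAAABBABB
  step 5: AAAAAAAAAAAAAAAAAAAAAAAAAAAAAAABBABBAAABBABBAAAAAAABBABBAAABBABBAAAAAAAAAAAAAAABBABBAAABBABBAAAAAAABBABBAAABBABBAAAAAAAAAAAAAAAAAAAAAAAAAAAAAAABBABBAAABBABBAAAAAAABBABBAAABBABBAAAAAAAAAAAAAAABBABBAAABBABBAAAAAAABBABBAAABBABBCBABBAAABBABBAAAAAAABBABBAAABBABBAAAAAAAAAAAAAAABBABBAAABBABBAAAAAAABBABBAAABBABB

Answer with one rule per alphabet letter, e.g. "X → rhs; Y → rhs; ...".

  step 4 ⇒ step 5: AAAAAAAAAAAAAAABBABBAAABBABBAAAAAAABBABBAAABBABBAAAAAAAAAAAAAAABBABBAAABBABBAAAAAAABBABBAAABBABBCBABBAAABBABBAAAAAAABBABBAAABBABB ⇒ AA·AA·AA·AA·AA·AA·AA·AA·AA·AA·AA·AA·AA·AA·AA·ABB·ABB·AA·ABB·ABB·AA·AA·AA·ABB·ABB·AA·ABB·ABB·AA·AA·AA·AA·AA·AA·AA·ABB·ABB·AA·ABB·ABB·AA·AA·AA·ABB·ABB·AA·ABB·ABB·AA·AA·AA·AA·AA·AA·AA·AA·AA·AA·AA·AA·AA·AA·AA·ABB·ABB·AA·ABB·ABB·AA·AA·AA·ABB·ABB·AA·ABB·ABB·AA·AA·AA·AA·AA·AA·AA·ABB·ABB·AA·ABB·ABB·AA·AA·AA·ABB·ABB·AA·ABB·ABB·CB·ABB·AA·ABB·ABB·AA·AA·AA·ABB·ABB·AA·ABB·ABB·AA·AA·AA·AA·AA·AA·AA·ABB·ABB·AA·ABB·ABB·AA·AA·AA·ABB·ABB·AA·ABB·ABB
    A ↦ AA
    B ↦ ABB
    C ↦ CB

A->AA, B->ABB, C->CB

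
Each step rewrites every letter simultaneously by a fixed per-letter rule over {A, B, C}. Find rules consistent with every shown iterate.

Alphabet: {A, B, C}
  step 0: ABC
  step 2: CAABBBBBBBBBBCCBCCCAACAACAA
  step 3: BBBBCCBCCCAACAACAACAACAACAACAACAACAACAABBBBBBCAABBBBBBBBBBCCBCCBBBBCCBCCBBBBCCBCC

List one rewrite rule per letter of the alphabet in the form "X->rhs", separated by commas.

  step 2 ⇒ step 3: CAABBBBBBBBBBCCBCCCAACAACAA ⇒ BBB·BCC·BCC·CAA·CAA·CAA·CAA·CAA·CAA·CAA·CAA·CAA·CAA·BBB·BBB·CAA·BBB·BBB·BBB·BCC·BCC·BBB·BCC·BCC·BBB·BCC·BCC
    A ↦ BCC
    B ↦ CAA
    C ↦ BBB

A->BCC, B->CAA, C->BBB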